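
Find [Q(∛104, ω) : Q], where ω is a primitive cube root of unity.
[Q(∛104, ω) : Q] = 6

[Q(∛104):Q] = 3 (min poly x^3 - 104, irreducible since 104 is not a perfect cube). [Q(ω):Q] = 2 (min poly x^2 + x + 1). Since Q(∛104) ⊂ R and ω ∉ R, we have ω ∉ Q(∛104), so x^2 + x + 1 remains irreducible over Q(∛104) and [Q(∛104, ω) : Q(∛104)] = 2. By the tower law, [Q(∛104, ω) : Q] = 3 · 2 = 6. (In fact Q(∛104, ω) is the splitting field of x^3 - 104 over Q.)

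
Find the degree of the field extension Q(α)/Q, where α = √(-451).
[Q(α):Q] = 2

[Q(α):Q] equals the degree of the minimal polynomial of α. Here α^2 = -451 and x^2 + 451 is irreducible (d = -451 is squarefree, ≠ 1, hence not a square), so deg(m_α) = 2. Thus [Q(α):Q] = 2.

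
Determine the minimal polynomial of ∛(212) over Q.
m_α(x) = x^3 - 212

α satisfies α^3 = 212, so x^3 - 212 annihilates α. By the rational root test, a rational root p/q (in lowest terms) of x^3 - 212 would satisfy p^3 = 212 q^3, forcing q = 1 and p^3 = 212; but 212 is not a perfect cube, contradiction. A monic cubic over Q with no rational root is irreducible (any nontrivial factorization would include a linear factor). Hence x^3 - 212 is the minimal polynomial of α, and in particular [Q(α):Q] = 3.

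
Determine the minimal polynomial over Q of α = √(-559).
m_α(x) = x^2 + 559

α satisfies α^2 + 559 = 0, so x^2 + 559 annihilates α. Since d = -559 is squarefree and ≠ 1, it is not a perfect square in Q, so x^2 + 559 has no rational root and is therefore irreducible over Q (a degree-2 polynomial over a field is irreducible iff it has no root). Hence m_α(x) = x^2 + 559.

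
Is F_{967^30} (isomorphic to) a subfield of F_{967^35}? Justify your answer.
No: F_{967^30} is not a subfield of F_{967^35}

F_{p^m} embeds in F_{p^n} iff m | n. Here 30 ∤ 35 (since 35 = 1·30 + 5 with remainder 5 ≠ 0), so F_{967^30} is not a subfield of F_{967^35}. Equivalently: if it were, the tower law would give 30 = [F_{967^30}:F_967] dividing [F_{967^35}:F_967] = 35, contradiction.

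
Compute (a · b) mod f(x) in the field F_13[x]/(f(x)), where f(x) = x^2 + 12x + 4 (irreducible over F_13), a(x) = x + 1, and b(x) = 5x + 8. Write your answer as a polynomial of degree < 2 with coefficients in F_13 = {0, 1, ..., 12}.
a · b ≡ 5x + 1 (mod f(x))

Multiply in F_13[x]: a(x)·b(x) = (x + 1)·(5x + 8) = 5x^2 + 8. This has degree ≥ 2, so divide by f(x) over F_13: 5x^2 + 8 = (5)·(x^2 + 12x + 4) + (5x + 1). Hence a·b ≡ 5x + 1 (mod f). (F_13[x]/(f) is a field with 13^2 = 169 elements since f is irreducible of degree 2.)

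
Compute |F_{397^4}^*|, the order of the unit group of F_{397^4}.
|F_{397^4}^*| = 24840596880

F_{397^4} has 397^4 = 24840596881 elements; its multiplicative group consists of all nonzero elements, so |F_{397^4}^*| = 24840596881 - 1 = 24840596880. (It is cyclic since any finite subgroup of the multiplicative group of a field is cyclic.)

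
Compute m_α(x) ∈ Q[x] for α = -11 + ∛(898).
m_α(x) = x^3 + 33x^2 + 363x + 433

Set β = α + 11 = ∛(898), so β^3 = 898. Then (α + 11)^3 - 898 = 0, i.e. α is a root of g(x) = (x + 11)^3 - 898 = x^3 + 33x^2 + 363x + 433. Since g(x) = h(x + 11) where h(x) = x^3 - 898, and h is irreducible over Q (because 898 is not a perfect cube, so h has no rational root, and a monic cubic with no rational root is irreducible), g is also irreducible (irreducibility is preserved under the substitution x → x + 11). Hence m_α(x) = x^3 + 33x^2 + 363x + 433.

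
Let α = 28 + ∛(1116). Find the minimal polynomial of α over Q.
m_α(x) = x^3 - 84x^2 + 2352x - 23068

Set β = α - 28 = ∛(1116), so β^3 = 1116. Then (α - 28)^3 - 1116 = 0, i.e. α is a root of g(x) = (x - 28)^3 - 1116 = x^3 - 84x^2 + 2352x - 23068. Since g(x) = h(x - 28) where h(x) = x^3 - 1116, and h is irreducible over Q (because 1116 is not a perfect cube, so h has no rational root, and a monic cubic with no rational root is irreducible), g is also irreducible (irreducibility is preserved under the substitution x → x - 28). Hence m_α(x) = x^3 - 84x^2 + 2352x - 23068.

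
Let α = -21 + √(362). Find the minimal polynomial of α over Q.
m_α(x) = x^2 + 42x + 79

From α + 21 = √(362), squaring gives (α + 21)^2 = 362, i.e. α^2 + 42α + 441 = 362, so α^2 + 42α + 79 = 0. The discriminant of x^2 + 42x + 79 is (42)^2 - 4·(79) = 1764 - 316 = 1448, and 4·(362) is not a perfect square in Q since 362 is squarefree and ≠ 1. Hence x^2 + 42x + 79 is irreducible over Q and is the minimal polynomial of α.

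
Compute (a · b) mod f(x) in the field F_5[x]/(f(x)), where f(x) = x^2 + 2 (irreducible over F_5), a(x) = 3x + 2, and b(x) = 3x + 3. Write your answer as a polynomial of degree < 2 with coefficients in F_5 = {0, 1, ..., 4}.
a · b ≡ 3 (mod f(x))

Multiply in F_5[x]: a(x)·b(x) = (3x + 2)·(3x + 3) = 4x^2 + 1. This has degree ≥ 2, so divide by f(x) over F_5: 4x^2 + 1 = (4)·(x^2 + 2) + (3). Hence a·b ≡ 3 (mod f). (F_5[x]/(f) is a field with 5^2 = 25 elements since f is irreducible of degree 2.)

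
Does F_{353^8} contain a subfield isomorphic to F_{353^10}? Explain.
No: F_{353^10} is not a subfield of F_{353^8}

F_{p^m} embeds in F_{p^n} iff m | n. Here 10 ∤ 8 (since 8 = 0·10 + 8 with remainder 8 ≠ 0), so F_{353^10} is not a subfield of F_{353^8}. Equivalently: if it were, the tower law would give 10 = [F_{353^10}:F_353] dividing [F_{353^8}:F_353] = 8, contradiction.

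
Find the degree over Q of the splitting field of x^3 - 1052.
[K : Q] = 6

The roots of x^3 - 1052 are ∛1052, ω∛1052, ω^2∛1052 where ω = e^(2πi/3) is a primitive cube root of unity, so K = Q(∛1052, ω). Now [Q(∛1052):Q] = 3 (since 1052 is not a perfect cube, x^3 - 1052 is irreducible) and [Q(ω):Q] = 2. Both 2 and 3 divide [K:Q], and [K:Q] ≤ 3·2 = 6, so [K:Q] = 6. (Equivalently: Q(∛1052) ⊂ R but ω ∉ R, so [K : Q(∛1052)] = 2.)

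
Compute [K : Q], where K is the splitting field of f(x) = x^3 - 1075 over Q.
[K : Q] = 6

The roots of x^3 - 1075 are ∛1075, ω∛1075, ω^2∛1075 where ω = e^(2πi/3) is a primitive cube root of unity, so K = Q(∛1075, ω). Now [Q(∛1075):Q] = 3 (since 1075 is not a perfect cube, x^3 - 1075 is irreducible) and [Q(ω):Q] = 2. Both 2 and 3 divide [K:Q], and [K:Q] ≤ 3·2 = 6, so [K:Q] = 6. (Equivalently: Q(∛1075) ⊂ R but ω ∉ R, so [K : Q(∛1075)] = 2.)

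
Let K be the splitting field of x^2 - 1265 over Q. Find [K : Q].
[K : Q] = 2

f(x) = x^2 - 1265 factors as (x - √1265)(x + √1265). The splitting field is K = Q(√1265). Since 1265 is squarefree and > 1, it is not a perfect square, so x^2 - 1265 is irreducible over Q and [Q(√1265) : Q] = 2. Hence [K : Q] = 2.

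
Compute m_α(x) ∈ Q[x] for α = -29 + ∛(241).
m_α(x) = x^3 + 87x^2 + 2523x + 24148

Set β = α + 29 = ∛(241), so β^3 = 241. Then (α + 29)^3 - 241 = 0, i.e. α is a root of g(x) = (x + 29)^3 - 241 = x^3 + 87x^2 + 2523x + 24148. Since g(x) = h(x + 29) where h(x) = x^3 - 241, and h is irreducible over Q (because 241 is not a perfect cube, so h has no rational root, and a monic cubic with no rational root is irreducible), g is also irreducible (irreducibility is preserved under the substitution x → x + 29). Hence m_α(x) = x^3 + 87x^2 + 2523x + 24148.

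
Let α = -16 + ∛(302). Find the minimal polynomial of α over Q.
m_α(x) = x^3 + 48x^2 + 768x + 3794

Set β = α + 16 = ∛(302), so β^3 = 302. Then (α + 16)^3 - 302 = 0, i.e. α is a root of g(x) = (x + 16)^3 - 302 = x^3 + 48x^2 + 768x + 3794. Since g(x) = h(x + 16) where h(x) = x^3 - 302, and h is irreducible over Q (because 302 is not a perfect cube, so h has no rational root, and a monic cubic with no rational root is irreducible), g is also irreducible (irreducibility is preserved under the substitution x → x + 16). Hence m_α(x) = x^3 + 48x^2 + 768x + 3794.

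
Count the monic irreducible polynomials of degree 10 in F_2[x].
There are 99 monic irreducible polynomials of degree 10 over F_2

Each element of F_{2^10} that lies in no proper subfield is a root of exactly one monic irreducible of degree 10 over F_2, and each such polynomial has 10 distinct roots in F_{2^10}. By Möbius inversion the count is N_2(10) = (1/10) Σ_{d|10} μ(10/d) · 2^d = (1/10)(μ(10)·2^1 + μ(5)·2^2 + μ(2)·2^5 + μ(1)·2^10) = 990/10 = 99.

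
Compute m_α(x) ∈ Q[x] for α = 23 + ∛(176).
m_α(x) = x^3 - 69x^2 + 1587x - 12343

Set β = α - 23 = ∛(176), so β^3 = 176. Then (α - 23)^3 - 176 = 0, i.e. α is a root of g(x) = (x - 23)^3 - 176 = x^3 - 69x^2 + 1587x - 12343. Since g(x) = h(x - 23) where h(x) = x^3 - 176, and h is irreducible over Q (because 176 is not a perfect cube, so h has no rational root, and a monic cubic with no rational root is irreducible), g is also irreducible (irreducibility is preserved under the substitution x → x - 23). Hence m_α(x) = x^3 - 69x^2 + 1587x - 12343.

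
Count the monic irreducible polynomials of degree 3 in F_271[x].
There are 6634080 monic irreducible polynomials of degree 3 over F_271

Each element of F_{271^3} that lies in no proper subfield is a root of exactly one monic irreducible of degree 3 over F_271, and each such polynomial has 3 distinct roots in F_{271^3}. By Möbius inversion the count is N_271(3) = (1/3) Σ_{d|3} μ(3/d) · 271^d = (1/3)(μ(3)·271^1 + μ(1)·271^3) = 19902240/3 = 6634080.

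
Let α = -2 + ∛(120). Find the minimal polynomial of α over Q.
m_α(x) = x^3 + 6x^2 + 12x - 112

Set β = α + 2 = ∛(120), so β^3 = 120. Then (α + 2)^3 - 120 = 0, i.e. α is a root of g(x) = (x + 2)^3 - 120 = x^3 + 6x^2 + 12x - 112. Since g(x) = h(x + 2) where h(x) = x^3 - 120, and h is irreducible over Q (because 120 is not a perfect cube, so h has no rational root, and a monic cubic with no rational root is irreducible), g is also irreducible (irreducibility is preserved under the substitution x → x + 2). Hence m_α(x) = x^3 + 6x^2 + 12x - 112.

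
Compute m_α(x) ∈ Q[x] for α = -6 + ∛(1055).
m_α(x) = x^3 + 18x^2 + 108x - 839

Set β = α + 6 = ∛(1055), so β^3 = 1055. Then (α + 6)^3 - 1055 = 0, i.e. α is a root of g(x) = (x + 6)^3 - 1055 = x^3 + 18x^2 + 108x - 839. Since g(x) = h(x + 6) where h(x) = x^3 - 1055, and h is irreducible over Q (because 1055 is not a perfect cube, so h has no rational root, and a monic cubic with no rational root is irreducible), g is also irreducible (irreducibility is preserved under the substitution x → x + 6). Hence m_α(x) = x^3 + 18x^2 + 108x - 839.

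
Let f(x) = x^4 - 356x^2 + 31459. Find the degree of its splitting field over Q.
[K : Q] = 4

Solving the quadratic in x^2: x^2 = (356 ± √(356^2 - 4·31459))/2 = (356 ± √900)/2 = (356 ± 30)/2, giving x^2 = 163 or x^2 = 193. So f(x) = (x^2 - 163)(x^2 - 193) and the roots of f are ±√163, ±√193. Hence the splitting field is K = Q(√163, √193). Since 163 and 193 are distinct squarefree integers > 1, their product 31459 is not a perfect square, so √193 ∉ Q(√163). By the tower law [K:Q] = [Q(√163,√193):Q(√163)] · [Q(√163):Q] = 2 · 2 = 4.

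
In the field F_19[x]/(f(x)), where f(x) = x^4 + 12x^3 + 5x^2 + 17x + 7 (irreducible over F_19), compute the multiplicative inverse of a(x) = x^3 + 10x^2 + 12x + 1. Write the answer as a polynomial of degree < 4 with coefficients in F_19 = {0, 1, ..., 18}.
a(x)^(-1) ≡ 16x^3 + 16x^2 + 16x + 17 (mod f(x))

Since f is irreducible over F_19, F_19[x]/(f) is a field and a(x) ≠ 0 has an inverse. Apply the extended Euclidean algorithm to f(x) and a(x) in F_19[x]: f(x) = (x + 2)·a(x) + (11x^2 + 11x + 5);  a(x) = (7x + 6)·(11x^2 + 11x + 5) + (6x + 9);  (11x^2 + 11x + 5) = (5x + 7)·(6x + 9) + (18). The last nonzero remainder is the constant 18 = gcd(f, a) in F_19. Back-substituting through the division chain expresses 18 = s(x)·a(x) + t(x)·f(x) with s(x) ≡ 3x^3 + 3x^2 + 3x + 2 (mod f), so (3x^3 + 3x^2 + 3x + 2)·a(x) ≡ 18 (mod f). Multiplying by 18^(-1) ≡ 18 in F_19 gives a(x)^(-1) ≡ 18·(3x^3 + 3x^2 + 3x + 2) ≡ 16x^3 + 16x^2 + 16x + 17 (mod f). Check: (x^3 + 10x^2 + 12x + 1)·(16x^3 + 16x^2 + 16x + 17) = 16x^6 + 5x^5 + 7x^4 + 5x^3 + 17x^2 + 11x + 17 ≡ 1 (mod x^4 + 12x^3 + 5x^2 + 17x + 7).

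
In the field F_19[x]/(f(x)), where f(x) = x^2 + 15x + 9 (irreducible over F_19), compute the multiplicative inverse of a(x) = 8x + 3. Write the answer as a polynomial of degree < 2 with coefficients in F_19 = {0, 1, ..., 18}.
a(x)^(-1) ≡ 9x + 1 (mod f(x))

Since f is irreducible over F_19, F_19[x]/(f) is a field and a(x) ≠ 0 has an inverse. Apply the extended Euclidean algorithm to f(x) and a(x) in F_19[x]: f(x) = (12x + 14)·a(x) + (5). The last nonzero remainder is the constant 5 = gcd(f, a) in F_19. Back-substituting through the division chain expresses 5 = s(x)·a(x) + t(x)·f(x) with s(x) ≡ 7x + 5 (mod f), so (7x + 5)·a(x) ≡ 5 (mod f). Multiplying by 5^(-1) ≡ 4 in F_19 gives a(x)^(-1) ≡ 4·(7x + 5) ≡ 9x + 1 (mod f). Check: (8x + 3)·(9x + 1) = 15x^2 + 16x + 3 ≡ 1 (mod x^2 + 15x + 9).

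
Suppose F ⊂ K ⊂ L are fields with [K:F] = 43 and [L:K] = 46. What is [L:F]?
[L:F] = 1978

The tower law says that for any tower of field extensions F ⊂ K ⊂ L with finite degrees, [L:F] = [L:K] · [K:F]. Here this gives [L:F] = 46 · 43 = 1978.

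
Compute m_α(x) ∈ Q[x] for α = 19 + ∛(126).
m_α(x) = x^3 - 57x^2 + 1083x - 6985

Set β = α - 19 = ∛(126), so β^3 = 126. Then (α - 19)^3 - 126 = 0, i.e. α is a root of g(x) = (x - 19)^3 - 126 = x^3 - 57x^2 + 1083x - 6985. Since g(x) = h(x - 19) where h(x) = x^3 - 126, and h is irreducible over Q (because 126 is not a perfect cube, so h has no rational root, and a monic cubic with no rational root is irreducible), g is also irreducible (irreducibility is preserved under the substitution x → x - 19). Hence m_α(x) = x^3 - 57x^2 + 1083x - 6985.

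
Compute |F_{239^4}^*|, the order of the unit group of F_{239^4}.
|F_{239^4}^*| = 3262808640

F_{239^4} has 239^4 = 3262808641 elements; its multiplicative group consists of all nonzero elements, so |F_{239^4}^*| = 3262808641 - 1 = 3262808640. (It is cyclic since any finite subgroup of the multiplicative group of a field is cyclic.)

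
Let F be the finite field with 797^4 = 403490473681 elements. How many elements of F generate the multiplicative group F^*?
There are φ(403490473680) = 86931947520 primitive elements

F_q^* is cyclic of order q - 1 = 403490473680. A cyclic group of order m has exactly φ(m) generators. Here m = 403490473680 = 2^4 · 3 · 5 · 7 · 19 · 199 · 63521, so the number of primitive elements is φ(403490473680) = 86931947520.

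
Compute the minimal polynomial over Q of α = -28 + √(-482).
m_α(x) = x^2 + 56x + 1266

From α + 28 = √(-482), squaring gives (α + 28)^2 = -482, i.e. α^2 + 56α + 784 = -482, so α^2 + 56α + 1266 = 0. The discriminant of x^2 + 56x + 1266 is (56)^2 - 4·(1266) = 3136 - 5064 = -1928, and 4·(-482) is not a perfect square in Q since -482 is squarefree and ≠ 1. Hence x^2 + 56x + 1266 is irreducible over Q and is the minimal polynomial of α.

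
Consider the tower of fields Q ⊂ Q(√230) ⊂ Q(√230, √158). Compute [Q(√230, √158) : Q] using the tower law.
[Q(√230, √158) : Q] = 4

[Q(√230):Q] = 2 (min poly x^2 - 230, irreducible since 230 is squarefree > 1). For the top step, suppose √158 ∈ Q(√230), say √158 = c + d√230 with c, d ∈ Q. Squaring: 158 = c^2 + 230d^2 + 2cd√230. Since √230 ∉ Q this forces 2cd = 0. If d = 0 then √158 = c ∈ Q, contradicting 158 squarefree > 1. If c = 0 then 158 = 230d^2, so 230·158 = (230d)^2 is a perfect square in Q — but 230·158 = 36340 is not a perfect square (since 230 and 158 are distinct squarefree integers). Contradiction. Hence √158 ∉ Q(√230), so x^2 - 158 stays irreducible over Q(√230) and [Q(√230, √158) : Q(√230)] = 2. By the tower law, [Q(√230, √158) : Q] = 2 · 2 = 4.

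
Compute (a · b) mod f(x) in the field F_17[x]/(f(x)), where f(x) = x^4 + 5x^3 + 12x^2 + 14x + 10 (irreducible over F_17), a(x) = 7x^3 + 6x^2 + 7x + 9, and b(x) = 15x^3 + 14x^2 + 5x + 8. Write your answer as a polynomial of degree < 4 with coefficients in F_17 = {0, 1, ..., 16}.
a · b ≡ 5x^3 + 16x^2 + 12x + 8 (mod f(x))

Multiply in F_17[x]: a(x)·b(x) = (7x^3 + 6x^2 + 7x + 9)·(15x^3 + 14x^2 + 5x + 8) = 3x^6 + x^5 + 3x^4 + 13x^3 + 5x^2 + 16x + 4. This has degree ≥ 4, so divide by f(x) over F_17: 3x^6 + x^5 + 3x^4 + 13x^3 + 5x^2 + 16x + 4 = (3x^2 + 3x + 3)·(x^4 + 5x^3 + 12x^2 + 14x + 10) + (5x^3 + 16x^2 + 12x + 8). Hence a·b ≡ 5x^3 + 16x^2 + 12x + 8 (mod f). (F_17[x]/(f) is a field with 17^4 = 83521 elements since f is irreducible of degree 4.)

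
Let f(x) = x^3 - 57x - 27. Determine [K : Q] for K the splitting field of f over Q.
[K : Q] = 6

By the rational root test, any rational root of the monic integer polynomial f(x) = x^3 - 57x - 27 must be an integer dividing the constant term -27, i.e. one of ±{1, 3, 9, 27}. Evaluating: f(1) = -83, f(-1) = 29, f(3) = -171, f(-3) = 117, f(9) = 189, f(-9) = -243, f(27) = 18117, f(-27) = -18171; none is 0, so f has no rational root and is therefore irreducible over Q (a cubic with no linear factor over a field is irreducible). For an irreducible cubic, the Galois group is A_3 or S_3 according as the discriminant disc(f) = -4a^3 - 27b^2 = -4·(-57)^3 - 27·(-27)^2 = 721089 is or is not a square in Q. Here disc(f) = 721089 is not a perfect square in Q, so the Galois group of f over Q is not contained in A_3 and must be all of S_3. The splitting field has degree |S_3| = 6 over Q, so [K : Q] = 6.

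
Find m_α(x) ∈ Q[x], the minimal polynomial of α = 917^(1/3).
m_α(x) = x^3 - 917

α satisfies α^3 = 917, so x^3 - 917 annihilates α. By the rational root test, a rational root p/q (in lowest terms) of x^3 - 917 would satisfy p^3 = 917 q^3, forcing q = 1 and p^3 = 917; but 917 is not a perfect cube, contradiction. A monic cubic over Q with no rational root is irreducible (any nontrivial factorization would include a linear factor). Hence x^3 - 917 is the minimal polynomial of α, and in particular [Q(α):Q] = 3.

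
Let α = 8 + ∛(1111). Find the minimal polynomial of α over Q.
m_α(x) = x^3 - 24x^2 + 192x - 1623

Set β = α - 8 = ∛(1111), so β^3 = 1111. Then (α - 8)^3 - 1111 = 0, i.e. α is a root of g(x) = (x - 8)^3 - 1111 = x^3 - 24x^2 + 192x - 1623. Since g(x) = h(x - 8) where h(x) = x^3 - 1111, and h is irreducible over Q (because 1111 is not a perfect cube, so h has no rational root, and a monic cubic with no rational root is irreducible), g is also irreducible (irreducibility is preserved under the substitution x → x - 8). Hence m_α(x) = x^3 - 24x^2 + 192x - 1623.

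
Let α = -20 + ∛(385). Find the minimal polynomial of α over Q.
m_α(x) = x^3 + 60x^2 + 1200x + 7615

Set β = α + 20 = ∛(385), so β^3 = 385. Then (α + 20)^3 - 385 = 0, i.e. α is a root of g(x) = (x + 20)^3 - 385 = x^3 + 60x^2 + 1200x + 7615. Since g(x) = h(x + 20) where h(x) = x^3 - 385, and h is irreducible over Q (because 385 is not a perfect cube, so h has no rational root, and a monic cubic with no rational root is irreducible), g is also irreducible (irreducibility is preserved under the substitution x → x + 20). Hence m_α(x) = x^3 + 60x^2 + 1200x + 7615.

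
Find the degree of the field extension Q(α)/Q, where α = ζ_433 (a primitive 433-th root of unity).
[Q(α):Q] = 432

The minimal polynomial of ζ_433 over Q is the 433-th cyclotomic polynomial Φ_433(x), which is irreducible over Q and has degree φ(433) = 432. Hence [Q(α):Q] = φ(433) = 432.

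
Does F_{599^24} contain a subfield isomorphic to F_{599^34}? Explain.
No: F_{599^34} is not a subfield of F_{599^24}

F_{p^m} embeds in F_{p^n} iff m | n. Here 34 ∤ 24 (since 24 = 0·34 + 24 with remainder 24 ≠ 0), so F_{599^34} is not a subfield of F_{599^24}. Equivalently: if it were, the tower law would give 34 = [F_{599^34}:F_599] dividing [F_{599^24}:F_599] = 24, contradiction.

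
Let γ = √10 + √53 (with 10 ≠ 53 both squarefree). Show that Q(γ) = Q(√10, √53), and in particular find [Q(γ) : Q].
[Q(γ) : Q] = 4 (equivalently, Q(γ) = Q(√10, √53))

Obviously Q(γ) ⊆ Q(√10, √53), and [Q(√10, √53):Q] = 4 (since 10, 53 are distinct squarefree integers > 1 with 530 not a perfect square). To show equality we compute the minimal polynomial of γ. From γ = √10 + √53: γ^2 = 10 + 2√(530) + 53 = 63 + 2√(530), so γ^2 - 63 = 2√(530); squaring, (γ^2 - 63)^2 = 4·530, i.e. γ^4 - 126γ^2 + 3969 - 2120 = 0, i.e. γ^4 - 126γ^2 + 1849 = 0. So γ is a root of x^4 - 126x^2 + 1849. This polynomial is irreducible over Q: it has no rational root (each ±√10 ± √53 is irrational), and any factorization into two quadratics over Q would force √(530) ∈ Q (pairing opposite roots) or √10, √53 ∈ Q (other pairings), all impossible. Hence [Q(γ):Q] = 4 = [Q(√10, √53):Q], so Q(γ) = Q(√10, √53).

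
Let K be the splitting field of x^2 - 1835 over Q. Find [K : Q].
[K : Q] = 2

f(x) = x^2 - 1835 factors as (x - √1835)(x + √1835). The splitting field is K = Q(√1835). Since 1835 is squarefree and > 1, it is not a perfect square, so x^2 - 1835 is irreducible over Q and [Q(√1835) : Q] = 2. Hence [K : Q] = 2.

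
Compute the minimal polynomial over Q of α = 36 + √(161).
m_α(x) = x^2 - 72x + 1135

From α - 36 = √(161), squaring gives (α - 36)^2 = 161, i.e. α^2 - 72α + 1296 = 161, so α^2 - 72α + 1135 = 0. The discriminant of x^2 - 72x + 1135 is (-72)^2 - 4·(1135) = 5184 - 4540 = 644, and 4·(161) is not a perfect square in Q since 161 is squarefree and ≠ 1. Hence x^2 - 72x + 1135 is irreducible over Q and is the minimal polynomial of α.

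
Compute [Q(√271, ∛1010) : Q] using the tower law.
[Q(√271, ∛1010) : Q] = 6

Let L = Q(√271, ∛1010). Since Q(√271) ⊂ L and [Q(√271):Q] = 2, the tower law gives 2 | [L:Q]. Likewise Q(∛1010) ⊂ L with [Q(∛1010):Q] = 3 (because 1010 is not a perfect cube), so 3 | [L:Q]. As gcd(2,3) = 1, [L:Q] is divisible by 6. Conversely L is generated over Q by √271 and ∛1010, so [L:Q] ≤ 2·3 = 6. Therefore [Q(√271, ∛1010) : Q] = 6.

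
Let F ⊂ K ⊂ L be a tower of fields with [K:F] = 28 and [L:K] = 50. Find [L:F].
[L:F] = 1400

The tower law says that for any tower of field extensions F ⊂ K ⊂ L with finite degrees, [L:F] = [L:K] · [K:F]. Here this gives [L:F] = 50 · 28 = 1400.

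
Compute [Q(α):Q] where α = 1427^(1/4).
[Q(α):Q] = 4

α is a root of x^4 - 1427. By Eisenstein's criterion at the prime p = 1427 (which divides the constant term 1427 but p^2 = 2036329 does not, since 1427 is squarefree), x^4 - 1427 is irreducible over Q. Hence [Q(α):Q] = 4.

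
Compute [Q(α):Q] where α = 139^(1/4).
[Q(α):Q] = 4

α is a root of x^4 - 139. By Eisenstein's criterion at the prime p = 139 (which divides the constant term 139 but p^2 = 19321 does not, since 139 is squarefree), x^4 - 139 is irreducible over Q. Hence [Q(α):Q] = 4.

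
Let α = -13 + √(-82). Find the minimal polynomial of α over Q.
m_α(x) = x^2 + 26x + 251

From α + 13 = √(-82), squaring gives (α + 13)^2 = -82, i.e. α^2 + 26α + 169 = -82, so α^2 + 26α + 251 = 0. The discriminant of x^2 + 26x + 251 is (26)^2 - 4·(251) = 676 - 1004 = -328, and 4·(-82) is not a perfect square in Q since -82 is squarefree and ≠ 1. Hence x^2 + 26x + 251 is irreducible over Q and is the minimal polynomial of α.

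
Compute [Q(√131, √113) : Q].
[Q(√131, √113) : Q] = 4

[Q(√131):Q] = 2 (min poly x^2 - 131, irreducible since 131 is squarefree > 1). For the top step, suppose √113 ∈ Q(√131), say √113 = c + d√131 with c, d ∈ Q. Squaring: 113 = c^2 + 131d^2 + 2cd√131. Since √131 ∉ Q this forces 2cd = 0. If d = 0 then √113 = c ∈ Q, contradicting 113 squarefree > 1. If c = 0 then 113 = 131d^2, so 131·113 = (131d)^2 is a perfect square in Q — but 131·113 = 14803 is not a perfect square (since 131 and 113 are distinct squarefree integers). Contradiction. Hence √113 ∉ Q(√131), so x^2 - 113 stays irreducible over Q(√131) and [Q(√131, √113) : Q(√131)] = 2. By the tower law, [Q(√131, √113) : Q] = 2 · 2 = 4.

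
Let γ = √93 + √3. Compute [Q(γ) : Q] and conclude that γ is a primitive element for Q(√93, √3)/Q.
[Q(γ) : Q] = 4 (equivalently, Q(γ) = Q(√93, √3))

Obviously Q(γ) ⊆ Q(√93, √3), and [Q(√93, √3):Q] = 4 (since 93, 3 are distinct squarefree integers > 1 with 279 not a perfect square). To show equality we compute the minimal polynomial of γ. From γ = √93 + √3: γ^2 = 93 + 2√(279) + 3 = 96 + 2√(279), so γ^2 - 96 = 2√(279); squaring, (γ^2 - 96)^2 = 4·279, i.e. γ^4 - 192γ^2 + 9216 - 1116 = 0, i.e. γ^4 - 192γ^2 + 8100 = 0. So γ is a root of x^4 - 192x^2 + 8100. This polynomial is irreducible over Q: it has no rational root (each ±√93 ± √3 is irrational), and any factorization into two quadratics over Q would force √(279) ∈ Q (pairing opposite roots) or √93, √3 ∈ Q (other pairings), all impossible. Hence [Q(γ):Q] = 4 = [Q(√93, √3):Q], so Q(γ) = Q(√93, √3).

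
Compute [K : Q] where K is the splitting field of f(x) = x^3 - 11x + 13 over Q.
[K : Q] = 6

By the rational root test, any rational root of the monic integer polynomial f(x) = x^3 - 11x + 13 must be an integer dividing the constant term 13, i.e. one of ±{1, 13}. Evaluating: f(1) = 3, f(-1) = 23, f(13) = 2067, f(-13) = -2041; none is 0, so f has no rational root and is therefore irreducible over Q (a cubic with no linear factor over a field is irreducible). For an irreducible cubic, the Galois group is A_3 or S_3 according as the discriminant disc(f) = -4a^3 - 27b^2 = -4·(-11)^3 - 27·(13)^2 = 761 is or is not a square in Q. Here disc(f) = 761 is not a perfect square in Q, so the Galois group of f over Q is not contained in A_3 and must be all of S_3. The splitting field has degree |S_3| = 6 over Q, so [K : Q] = 6.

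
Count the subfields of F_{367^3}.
F_{367^3} has 2 subfields

The subfields of F_{p^n} are exactly the fields F_{p^d} for d | n (each is the fixed field of the unique index-d subgroup of Gal(F_{p^n}/F_p) ≅ Z/nZ). The divisors of n = 3 are {1, 3}, giving 2 subfields: F_{367^1}, F_{367^3}.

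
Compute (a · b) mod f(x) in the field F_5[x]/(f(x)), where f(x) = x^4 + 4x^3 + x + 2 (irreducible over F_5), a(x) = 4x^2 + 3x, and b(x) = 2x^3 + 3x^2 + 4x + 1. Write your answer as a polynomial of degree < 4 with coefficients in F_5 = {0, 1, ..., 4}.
a · b ≡ x^3 + 3x^2 + x + 3 (mod f(x))

Multiply in F_5[x]: a(x)·b(x) = (4x^2 + 3x)·(2x^3 + 3x^2 + 4x + 1) = 3x^5 + 3x^4 + x^2 + 3x. This has degree ≥ 4, so divide by f(x) over F_5: 3x^5 + 3x^4 + x^2 + 3x = (3x + 1)·(x^4 + 4x^3 + x + 2) + (x^3 + 3x^2 + x + 3). Hence a·b ≡ x^3 + 3x^2 + x + 3 (mod f). (F_5[x]/(f) is a field with 5^4 = 625 elements since f is irreducible of degree 4.)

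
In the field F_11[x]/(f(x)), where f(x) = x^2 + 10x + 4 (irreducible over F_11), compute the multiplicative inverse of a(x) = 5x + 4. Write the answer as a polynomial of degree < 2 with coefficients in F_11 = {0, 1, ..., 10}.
a(x)^(-1) ≡ 7x + 5 (mod f(x))

Since f is irreducible over F_11, F_11[x]/(f) is a field and a(x) ≠ 0 has an inverse. Apply the extended Euclidean algorithm to f(x) and a(x) in F_11[x]: f(x) = (9x + 8)·a(x) + (5). The last nonzero remainder is the constant 5 = gcd(f, a) in F_11. Back-substituting through the division chain expresses 5 = s(x)·a(x) + t(x)·f(x) with s(x) ≡ 2x + 3 (mod f), so (2x + 3)·a(x) ≡ 5 (mod f). Multiplying by 5^(-1) ≡ 9 in F_11 gives a(x)^(-1) ≡ 9·(2x + 3) ≡ 7x + 5 (mod f). Check: (5x + 4)·(7x + 5) = 2x^2 + 9x + 9 ≡ 1 (mod x^2 + 10x + 4).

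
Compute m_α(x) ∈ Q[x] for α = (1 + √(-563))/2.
m_α(x) = x^2 - x + 141

From 2α - 1 = √(-563), squaring gives (2α - 1)^2 = -563, i.e. 4α^2 - 4α + 1 = -563, so α^2 - α + (1 + 563)/4 = 0. Since -563 ≡ 1 (mod 4), (1 + 563)/4 = 141 ∈ Z. The polynomial x^2 - x + 141 has discriminant 1 - 4·(141) = -563, which is not a perfect square in Q (d = -563 is squarefree and ≠ 1), so x^2 - x + 141 is irreducible over Q. It is the minimal polynomial of α.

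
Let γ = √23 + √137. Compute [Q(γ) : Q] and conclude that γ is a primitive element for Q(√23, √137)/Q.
[Q(γ) : Q] = 4 (equivalently, Q(γ) = Q(√23, √137))

Obviously Q(γ) ⊆ Q(√23, √137), and [Q(√23, √137):Q] = 4 (since 23, 137 are distinct squarefree integers > 1 with 3151 not a perfect square). To show equality we compute the minimal polynomial of γ. From γ = √23 + √137: γ^2 = 23 + 2√(3151) + 137 = 160 + 2√(3151), so γ^2 - 160 = 2√(3151); squaring, (γ^2 - 160)^2 = 4·3151, i.e. γ^4 - 320γ^2 + 25600 - 12604 = 0, i.e. γ^4 - 320γ^2 + 12996 = 0. So γ is a root of x^4 - 320x^2 + 12996. This polynomial is irreducible over Q: it has no rational root (each ±√23 ± √137 is irrational), and any factorization into two quadratics over Q would force √(3151) ∈ Q (pairing opposite roots) or √23, √137 ∈ Q (other pairings), all impossible. Hence [Q(γ):Q] = 4 = [Q(√23, √137):Q], so Q(γ) = Q(√23, √137).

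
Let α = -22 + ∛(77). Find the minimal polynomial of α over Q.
m_α(x) = x^3 + 66x^2 + 1452x + 10571

Set β = α + 22 = ∛(77), so β^3 = 77. Then (α + 22)^3 - 77 = 0, i.e. α is a root of g(x) = (x + 22)^3 - 77 = x^3 + 66x^2 + 1452x + 10571. Since g(x) = h(x + 22) where h(x) = x^3 - 77, and h is irreducible over Q (because 77 is not a perfect cube, so h has no rational root, and a monic cubic with no rational root is irreducible), g is also irreducible (irreducibility is preserved under the substitution x → x + 22). Hence m_α(x) = x^3 + 66x^2 + 1452x + 10571.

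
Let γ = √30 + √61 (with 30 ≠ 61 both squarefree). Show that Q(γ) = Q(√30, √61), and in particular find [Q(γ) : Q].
[Q(γ) : Q] = 4 (equivalently, Q(γ) = Q(√30, √61))

Obviously Q(γ) ⊆ Q(√30, √61), and [Q(√30, √61):Q] = 4 (since 30, 61 are distinct squarefree integers > 1 with 1830 not a perfect square). To show equality we compute the minimal polynomial of γ. From γ = √30 + √61: γ^2 = 30 + 2√(1830) + 61 = 91 + 2√(1830), so γ^2 - 91 = 2√(1830); squaring, (γ^2 - 91)^2 = 4·1830, i.e. γ^4 - 182γ^2 + 8281 - 7320 = 0, i.e. γ^4 - 182γ^2 + 961 = 0. So γ is a root of x^4 - 182x^2 + 961. This polynomial is irreducible over Q: it has no rational root (each ±√30 ± √61 is irrational), and any factorization into two quadratics over Q would force √(1830) ∈ Q (pairing opposite roots) or √30, √61 ∈ Q (other pairings), all impossible. Hence [Q(γ):Q] = 4 = [Q(√30, √61):Q], so Q(γ) = Q(√30, √61).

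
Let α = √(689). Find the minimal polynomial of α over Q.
m_α(x) = x^2 - 689

α satisfies α^2 - 689 = 0, so x^2 - 689 annihilates α. Since d = 689 is squarefree and ≠ 1, it is not a perfect square in Q, so x^2 - 689 has no rational root and is therefore irreducible over Q (a degree-2 polynomial over a field is irreducible iff it has no root). Hence m_α(x) = x^2 - 689.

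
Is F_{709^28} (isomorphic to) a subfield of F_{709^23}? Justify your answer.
No: F_{709^28} is not a subfield of F_{709^23}

F_{p^m} embeds in F_{p^n} iff m | n. Here 28 ∤ 23 (since 23 = 0·28 + 23 with remainder 23 ≠ 0), so F_{709^28} is not a subfield of F_{709^23}. Equivalently: if it were, the tower law would give 28 = [F_{709^28}:F_709] dividing [F_{709^23}:F_709] = 23, contradiction.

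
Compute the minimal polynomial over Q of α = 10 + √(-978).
m_α(x) = x^2 - 20x + 1078

From α - 10 = √(-978), squaring gives (α - 10)^2 = -978, i.e. α^2 - 20α + 100 = -978, so α^2 - 20α + 1078 = 0. The discriminant of x^2 - 20x + 1078 is (-20)^2 - 4·(1078) = 400 - 4312 = -3912, and 4·(-978) is not a perfect square in Q since -978 is squarefree and ≠ 1. Hence x^2 - 20x + 1078 is irreducible over Q and is the minimal polynomial of α.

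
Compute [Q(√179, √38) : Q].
[Q(√179, √38) : Q] = 4

[Q(√179):Q] = 2 (min poly x^2 - 179, irreducible since 179 is squarefree > 1). For the top step, suppose √38 ∈ Q(√179), say √38 = c + d√179 with c, d ∈ Q. Squaring: 38 = c^2 + 179d^2 + 2cd√179. Since √179 ∉ Q this forces 2cd = 0. If d = 0 then √38 = c ∈ Q, contradicting 38 squarefree > 1. If c = 0 then 38 = 179d^2, so 179·38 = (179d)^2 is a perfect square in Q — but 179·38 = 6802 is not a perfect square (since 179 and 38 are distinct squarefree integers). Contradiction. Hence √38 ∉ Q(√179), so x^2 - 38 stays irreducible over Q(√179) and [Q(√179, √38) : Q(√179)] = 2. By the tower law, [Q(√179, √38) : Q] = 2 · 2 = 4.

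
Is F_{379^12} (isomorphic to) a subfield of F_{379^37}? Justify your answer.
No: F_{379^12} is not a subfield of F_{379^37}

F_{p^m} embeds in F_{p^n} iff m | n. Here 12 ∤ 37 (since 37 = 3·12 + 1 with remainder 1 ≠ 0), so F_{379^12} is not a subfield of F_{379^37}. Equivalently: if it were, the tower law would give 12 = [F_{379^12}:F_379] dividing [F_{379^37}:F_379] = 37, contradiction.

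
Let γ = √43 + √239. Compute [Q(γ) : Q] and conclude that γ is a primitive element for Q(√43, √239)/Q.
[Q(γ) : Q] = 4 (equivalently, Q(γ) = Q(√43, √239))

Obviously Q(γ) ⊆ Q(√43, √239), and [Q(√43, √239):Q] = 4 (since 43, 239 are distinct squarefree integers > 1 with 10277 not a perfect square). To show equality we compute the minimal polynomial of γ. From γ = √43 + √239: γ^2 = 43 + 2√(10277) + 239 = 282 + 2√(10277), so γ^2 - 282 = 2√(10277); squaring, (γ^2 - 282)^2 = 4·10277, i.e. γ^4 - 564γ^2 + 79524 - 41108 = 0, i.e. γ^4 - 564γ^2 + 38416 = 0. So γ is a root of x^4 - 564x^2 + 38416. This polynomial is irreducible over Q: it has no rational root (each ±√43 ± √239 is irrational), and any factorization into two quadratics over Q would force √(10277) ∈ Q (pairing opposite roots) or √43, √239 ∈ Q (other pairings), all impossible. Hence [Q(γ):Q] = 4 = [Q(√43, √239):Q], so Q(γ) = Q(√43, √239).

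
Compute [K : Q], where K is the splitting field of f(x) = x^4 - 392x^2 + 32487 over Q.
[K : Q] = 4

Solving the quadratic in x^2: x^2 = (392 ± √(392^2 - 4·32487))/2 = (392 ± √23716)/2 = (392 ± 154)/2, giving x^2 = 273 or x^2 = 119. So f(x) = (x^2 - 273)(x^2 - 119) and the roots of f are ±√273, ±√119. Hence the splitting field is K = Q(√273, √119). Since 273 and 119 are distinct squarefree integers > 1, their product 32487 is not a perfect square, so √119 ∉ Q(√273). By the tower law [K:Q] = [Q(√273,√119):Q(√273)] · [Q(√273):Q] = 2 · 2 = 4.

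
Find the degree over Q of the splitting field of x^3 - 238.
[K : Q] = 6

The roots of x^3 - 238 are ∛238, ω∛238, ω^2∛238 where ω = e^(2πi/3) is a primitive cube root of unity, so K = Q(∛238, ω). Now [Q(∛238):Q] = 3 (since 238 is not a perfect cube, x^3 - 238 is irreducible) and [Q(ω):Q] = 2. Both 2 and 3 divide [K:Q], and [K:Q] ≤ 3·2 = 6, so [K:Q] = 6. (Equivalently: Q(∛238) ⊂ R but ω ∉ R, so [K : Q(∛238)] = 2.)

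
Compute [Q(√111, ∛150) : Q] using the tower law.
[Q(√111, ∛150) : Q] = 6

Let L = Q(√111, ∛150). Since Q(√111) ⊂ L and [Q(√111):Q] = 2, the tower law gives 2 | [L:Q]. Likewise Q(∛150) ⊂ L with [Q(∛150):Q] = 3 (because 150 is not a perfect cube), so 3 | [L:Q]. As gcd(2,3) = 1, [L:Q] is divisible by 6. Conversely L is generated over Q by √111 and ∛150, so [L:Q] ≤ 2·3 = 6. Therefore [Q(√111, ∛150) : Q] = 6.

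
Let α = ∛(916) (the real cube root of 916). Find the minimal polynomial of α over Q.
m_α(x) = x^3 - 916

α satisfies α^3 = 916, so x^3 - 916 annihilates α. By the rational root test, a rational root p/q (in lowest terms) of x^3 - 916 would satisfy p^3 = 916 q^3, forcing q = 1 and p^3 = 916; but 916 is not a perfect cube, contradiction. A monic cubic over Q with no rational root is irreducible (any nontrivial factorization would include a linear factor). Hence x^3 - 916 is the minimal polynomial of α, and in particular [Q(α):Q] = 3.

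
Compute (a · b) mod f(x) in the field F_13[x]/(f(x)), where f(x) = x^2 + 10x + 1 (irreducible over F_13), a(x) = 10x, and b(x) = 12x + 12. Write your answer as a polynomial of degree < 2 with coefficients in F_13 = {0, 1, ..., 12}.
a · b ≡ 12x + 10 (mod f(x))

Multiply in F_13[x]: a(x)·b(x) = (10x)·(12x + 12) = 3x^2 + 3x. This has degree ≥ 2, so divide by f(x) over F_13: 3x^2 + 3x = (3)·(x^2 + 10x + 1) + (12x + 10). Hence a·b ≡ 12x + 10 (mod f). (F_13[x]/(f) is a field with 13^2 = 169 elements since f is irreducible of degree 2.)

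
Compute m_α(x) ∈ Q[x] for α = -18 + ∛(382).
m_α(x) = x^3 + 54x^2 + 972x + 5450

Set β = α + 18 = ∛(382), so β^3 = 382. Then (α + 18)^3 - 382 = 0, i.e. α is a root of g(x) = (x + 18)^3 - 382 = x^3 + 54x^2 + 972x + 5450. Since g(x) = h(x + 18) where h(x) = x^3 - 382, and h is irreducible over Q (because 382 is not a perfect cube, so h has no rational root, and a monic cubic with no rational root is irreducible), g is also irreducible (irreducibility is preserved under the substitution x → x + 18). Hence m_α(x) = x^3 + 54x^2 + 972x + 5450.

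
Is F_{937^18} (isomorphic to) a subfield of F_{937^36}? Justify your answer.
Yes: F_{937^18} is a subfield of F_{937^36}

F_{p^m} embeds in F_{p^n} iff m | n (since F_{p^n} is the splitting field of x^(p^n) - x, and F_{p^m} ⊂ F_{p^n} forces p^n to be a power of p^m, i.e. m | n; conversely if m | n then every root of x^(p^m) - x is a root of x^(p^n) - x). Here 18 | 36 (since 36 = 2·18), so F_{937^18} is a subfield of F_{937^36}, and [F_{937^36} : F_{937^18}] = 36/18 = 2.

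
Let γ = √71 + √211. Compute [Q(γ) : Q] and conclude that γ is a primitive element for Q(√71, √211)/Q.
[Q(γ) : Q] = 4 (equivalently, Q(γ) = Q(√71, √211))

Obviously Q(γ) ⊆ Q(√71, √211), and [Q(√71, √211):Q] = 4 (since 71, 211 are distinct squarefree integers > 1 with 14981 not a perfect square). To show equality we compute the minimal polynomial of γ. From γ = √71 + √211: γ^2 = 71 + 2√(14981) + 211 = 282 + 2√(14981), so γ^2 - 282 = 2√(14981); squaring, (γ^2 - 282)^2 = 4·14981, i.e. γ^4 - 564γ^2 + 79524 - 59924 = 0, i.e. γ^4 - 564γ^2 + 19600 = 0. So γ is a root of x^4 - 564x^2 + 19600. This polynomial is irreducible over Q: it has no rational root (each ±√71 ± √211 is irrational), and any factorization into two quadratics over Q would force √(14981) ∈ Q (pairing opposite roots) or √71, √211 ∈ Q (other pairings), all impossible. Hence [Q(γ):Q] = 4 = [Q(√71, √211):Q], so Q(γ) = Q(√71, √211).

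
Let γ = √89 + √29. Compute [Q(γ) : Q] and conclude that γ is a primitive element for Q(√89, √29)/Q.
[Q(γ) : Q] = 4 (equivalently, Q(γ) = Q(√89, √29))

Obviously Q(γ) ⊆ Q(√89, √29), and [Q(√89, √29):Q] = 4 (since 89, 29 are distinct squarefree integers > 1 with 2581 not a perfect square). To show equality we compute the minimal polynomial of γ. From γ = √89 + √29: γ^2 = 89 + 2√(2581) + 29 = 118 + 2√(2581), so γ^2 - 118 = 2√(2581); squaring, (γ^2 - 118)^2 = 4·2581, i.e. γ^4 - 236γ^2 + 13924 - 10324 = 0, i.e. γ^4 - 236γ^2 + 3600 = 0. So γ is a root of x^4 - 236x^2 + 3600. This polynomial is irreducible over Q: it has no rational root (each ±√89 ± √29 is irrational), and any factorization into two quadratics over Q would force √(2581) ∈ Q (pairing opposite roots) or √89, √29 ∈ Q (other pairings), all impossible. Hence [Q(γ):Q] = 4 = [Q(√89, √29):Q], so Q(γ) = Q(√89, √29).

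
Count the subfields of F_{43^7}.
F_{43^7} has 2 subfields

The subfields of F_{p^n} are exactly the fields F_{p^d} for d | n (each is the fixed field of the unique index-d subgroup of Gal(F_{p^n}/F_p) ≅ Z/nZ). The divisors of n = 7 are {1, 7}, giving 2 subfields: F_{43^1}, F_{43^7}.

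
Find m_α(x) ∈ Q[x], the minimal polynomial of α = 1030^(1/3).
m_α(x) = x^3 - 1030

α satisfies α^3 = 1030, so x^3 - 1030 annihilates α. By the rational root test, a rational root p/q (in lowest terms) of x^3 - 1030 would satisfy p^3 = 1030 q^3, forcing q = 1 and p^3 = 1030; but 1030 is not a perfect cube, contradiction. A monic cubic over Q with no rational root is irreducible (any nontrivial factorization would include a linear factor). Hence x^3 - 1030 is the minimal polynomial of α, and in particular [Q(α):Q] = 3.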